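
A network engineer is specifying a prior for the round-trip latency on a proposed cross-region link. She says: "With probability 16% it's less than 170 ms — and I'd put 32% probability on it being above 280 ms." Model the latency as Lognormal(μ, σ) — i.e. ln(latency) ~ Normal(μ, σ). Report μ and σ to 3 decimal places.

μ ≈ 5.475, σ ≈ 0.341

If T ~ Lognormal(μ,σ) then ln T ~ Normal(μ,σ), so the p-quantile of ln T is μ + z_p·σ.
ln(170) = 5.136 and ln(280) = 5.635; z_{0.16} = -0.9945, z_{0.68} = 0.4677.
σ = (5.635 − 5.136)/(0.4677 − (-0.9945)) = 0.341.
μ = 5.136 − (-0.9945)·0.341 = 5.475.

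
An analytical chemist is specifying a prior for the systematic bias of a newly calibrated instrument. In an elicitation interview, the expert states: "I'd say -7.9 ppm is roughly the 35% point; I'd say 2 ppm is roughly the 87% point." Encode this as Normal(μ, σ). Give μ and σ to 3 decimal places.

For Normal(μ,σ), the p-quantile is μ + z_p·σ. Here z_{0.35} = -0.3853, z_{0.87} = 1.126.
So -7.9 = μ − 0.3853σ and 2 = μ + 1.126σ.
Subtracting: σ = (2 − -7.9)/(1.126 − (-0.3853)) = 6.549.
Then μ = -7.9 − (-0.3853)·6.549 = -5.377.

μ = -5.377, σ = 6.549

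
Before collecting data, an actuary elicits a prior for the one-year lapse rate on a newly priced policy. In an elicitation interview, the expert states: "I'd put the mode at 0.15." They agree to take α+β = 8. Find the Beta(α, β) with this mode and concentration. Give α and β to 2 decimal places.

α = 1.90, β = 6.10

For α,β > 1 the Beta mode is (α−1)/(α+β−2). With α+β = 8, the mode is (α−1)/6.
Set (α−1)/6 = 0.15 → α = 1 + 0.15·6 = 1.90.
β = 8 − α = 6.10.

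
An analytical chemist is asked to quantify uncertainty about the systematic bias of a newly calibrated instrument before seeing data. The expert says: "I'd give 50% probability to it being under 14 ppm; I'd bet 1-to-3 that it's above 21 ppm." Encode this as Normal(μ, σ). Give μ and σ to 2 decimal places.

The p-quantile of Normal(μ,σ) is μ + z_p·σ, with z_{0.5} = 0 and z_{0.75} = 0.6745.
Eliminate σ: μ = (z₂·x₁ − z₁·x₂)/(z₂ − z₁) = (0.6745·14 − (0)·21)/0.6745 = 14.00.
Then σ = (x₂ − x₁)/(z₂ − z₁) = (21 − 14)/0.6745 = 10.38.

μ = 14.00, σ = 10.38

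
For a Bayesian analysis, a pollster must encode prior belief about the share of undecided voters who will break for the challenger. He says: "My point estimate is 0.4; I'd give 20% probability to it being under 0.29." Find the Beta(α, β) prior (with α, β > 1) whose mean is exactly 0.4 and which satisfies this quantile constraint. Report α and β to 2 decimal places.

With mean 0.4 fixed, write α = 0.4s, β = 0.6s where s = α+β.
Need P(θ < 0.29) = 0.2 under Beta(0.4s, 0.6s). Normal approximation: (q−m)/√(m(1−m)/s) ≈ z_{0.2} = -0.842, so s ≈ 0.4·0.6·(-0.842)²/(0.29−0.4)² = 14.0.
At s = 14.0: P(θ<0.29) ≈ 0.204. Adjusting to match 0.2 gives s ≈ 14.44.
So α = 0.4·14.44 ≈ 5.77, β = 0.6·14.44 ≈ 8.66.

α ≈ 5.77, β ≈ 8.66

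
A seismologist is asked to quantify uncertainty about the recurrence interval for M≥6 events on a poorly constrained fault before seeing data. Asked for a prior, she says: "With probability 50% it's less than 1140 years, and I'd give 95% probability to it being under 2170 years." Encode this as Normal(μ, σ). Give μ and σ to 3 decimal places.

The p-quantile of Normal(μ,σ) is μ + z_p·σ, with z_{0.5} = 0 and z_{0.95} = 1.645.
Eliminate σ: μ = (z₂·x₁ − z₁·x₂)/(z₂ − z₁) = (1.645·1140 − (0)·2170)/1.645 = 1140.000.
Then σ = (x₂ − x₁)/(z₂ − z₁) = (2170 − 1140)/1.645 = 626.196.

μ = 1140.000, σ = 626.196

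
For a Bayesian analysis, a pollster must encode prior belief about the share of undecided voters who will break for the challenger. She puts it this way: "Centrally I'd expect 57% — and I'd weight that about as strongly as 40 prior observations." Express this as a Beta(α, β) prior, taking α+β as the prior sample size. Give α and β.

Under the effective-sample-size interpretation, Beta(α, β) has prior mean α/(α+β) and prior sample size α+β.
So α+β = 40 and α/(α+β) = 0.57, giving α = 0.57·40 = 22.8 and β = 40 − 22.8 = 17.2.

α = 22.8, β = 17.2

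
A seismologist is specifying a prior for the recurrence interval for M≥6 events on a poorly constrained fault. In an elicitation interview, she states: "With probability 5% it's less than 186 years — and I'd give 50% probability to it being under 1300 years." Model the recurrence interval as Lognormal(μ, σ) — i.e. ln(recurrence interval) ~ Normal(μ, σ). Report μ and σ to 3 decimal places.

μ ≈ 7.170, σ ≈ 1.182

If T ~ Lognormal(μ,σ) then ln T ~ Normal(μ,σ), so the p-quantile of ln T is μ + z_p·σ.
ln(186) = 5.226 and ln(1300) = 7.17; z_{0.05} = -1.645, z_{0.5} = 0.
σ = (7.17 − 5.226)/(0 − (-1.645)) = 1.182.
μ = 5.226 − (-1.645)·1.182 = 7.170.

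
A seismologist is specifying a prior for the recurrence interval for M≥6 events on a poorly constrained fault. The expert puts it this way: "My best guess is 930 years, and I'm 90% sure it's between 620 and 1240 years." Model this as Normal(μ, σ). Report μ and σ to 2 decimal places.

A symmetric 90% interval runs μ ± z·σ with z = 1.645.
Half-width = 310, so σ = 310/1.645 = 188.47.
μ is the stated best guess, 930.00.

μ = 930.00, σ = 188.47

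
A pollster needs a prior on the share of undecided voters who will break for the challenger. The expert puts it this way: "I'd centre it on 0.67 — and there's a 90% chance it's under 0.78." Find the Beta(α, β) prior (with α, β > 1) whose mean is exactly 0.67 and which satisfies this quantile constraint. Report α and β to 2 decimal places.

With mean 0.67 fixed, write α = 0.67s, β = 0.33s where s = α+β.
Need P(θ < 0.78) = 0.9 under Beta(0.67s, 0.33s). Normal approximation: (q−m)/√(m(1−m)/s) ≈ z_{0.9} = 1.28, so s ≈ 0.67·0.33·(1.28)²/(0.78−0.67)² = 30.0.
At s = 30.0: P(θ<0.78) ≈ 0.908. Adjusting to match 0.9 gives s ≈ 28.08.
So α = 0.67·28.08 ≈ 18.81, β = 0.33·28.08 ≈ 9.27.

α ≈ 18.81, β ≈ 9.27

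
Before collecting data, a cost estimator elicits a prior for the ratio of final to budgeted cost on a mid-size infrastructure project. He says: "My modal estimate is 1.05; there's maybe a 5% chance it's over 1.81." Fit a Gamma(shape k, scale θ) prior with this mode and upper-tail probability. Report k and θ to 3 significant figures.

k ≈ 10.4, θ ≈ 0.112

Gamma(k,θ) with k>1 has mode (k−1)θ, so θ = 1.05/(k−1).
Need P(X < 1.81) = 0.95 with θ tied to k this way. Start at k = 2, θ = 1.05: P(X<1.81) ≈ 0.514.
Too low — raise k to concentrate. Iterating converges to k ≈ 10.4.
Then θ = 1.05/(10.4−1) ≈ 0.112.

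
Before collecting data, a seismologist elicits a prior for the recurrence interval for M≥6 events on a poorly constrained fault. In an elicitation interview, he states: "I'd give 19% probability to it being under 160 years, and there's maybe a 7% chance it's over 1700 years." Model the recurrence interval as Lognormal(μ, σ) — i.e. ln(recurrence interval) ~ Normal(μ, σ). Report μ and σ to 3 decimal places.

If T ~ Lognormal(μ,σ) then ln T ~ Normal(μ,σ), so the p-quantile of ln T is μ + z_p·σ.
ln(160) = 5.075 and ln(1700) = 7.438; z_{0.19} = -0.8779, z_{0.93} = 1.476.
σ = (7.438 − 5.075)/(1.476 − (-0.8779)) = 1.004.
μ = 5.075 − (-0.8779)·1.004 = 5.957.

μ ≈ 5.957, σ ≈ 1.004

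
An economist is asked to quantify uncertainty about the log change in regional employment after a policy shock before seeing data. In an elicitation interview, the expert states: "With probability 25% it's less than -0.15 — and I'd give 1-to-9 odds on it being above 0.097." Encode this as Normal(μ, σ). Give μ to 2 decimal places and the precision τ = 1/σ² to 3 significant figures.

μ = -0.06, τ = 62.7

The p-quantile of Normal(μ,σ) is μ + z_p·σ, with z_{0.25} = -0.6745 and z_{0.9} = 1.282.
Eliminate σ: μ = (z₂·x₁ − z₁·x₂)/(z₂ − z₁) = (1.282·-0.15 − (-0.6745)·0.097)/1.956 = -0.06.
Then σ = (x₂ − x₁)/(z₂ − z₁) = (0.097 − -0.15)/1.956 = 0.13.
Precision τ = 1/σ² = 1/0.1263² = 62.7.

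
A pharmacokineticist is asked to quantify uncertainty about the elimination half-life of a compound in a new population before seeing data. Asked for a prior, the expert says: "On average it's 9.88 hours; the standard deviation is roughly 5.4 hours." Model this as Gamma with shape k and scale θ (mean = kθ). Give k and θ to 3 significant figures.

For Gamma(k, scale θ): mean = kθ, variance = kθ², so CV = 1/√k.
CV = SD/mean = 5.4/9.88 = 0.5466, hence k = 1/CV² = 3.35.
Then θ = mean/k = 9.88/3.35 = 2.95.

k ≈ 3.35, θ ≈ 2.95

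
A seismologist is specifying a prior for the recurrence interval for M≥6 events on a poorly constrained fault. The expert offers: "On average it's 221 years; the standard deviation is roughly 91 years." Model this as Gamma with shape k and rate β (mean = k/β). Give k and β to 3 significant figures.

For Gamma(k, rate β): mean = k/β, variance = k/β², so CV = 1/√k.
CV = SD/mean = 91/221 = 0.4118, hence k = 1/CV² = 5.9.
Then β = k/mean = 5.9/221 = 0.0267.

k ≈ 5.9, β ≈ 0.0267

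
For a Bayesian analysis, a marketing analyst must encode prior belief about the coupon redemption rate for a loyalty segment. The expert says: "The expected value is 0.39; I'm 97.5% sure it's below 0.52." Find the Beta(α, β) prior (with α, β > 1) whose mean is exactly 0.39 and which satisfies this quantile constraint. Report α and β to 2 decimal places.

With mean 0.39 fixed, write α = 0.39s, β = 0.61s where s = α+β.
Need P(θ < 0.52) = 0.975 under Beta(0.39s, 0.61s). Normal approximation: (q−m)/√(m(1−m)/s) ≈ z_{0.975} = 1.96, so s ≈ 0.39·0.61·(1.96)²/(0.52−0.39)² = 54.1.
At s = 54.1: P(θ<0.52) ≈ 0.973. Adjusting to match 0.975 gives s ≈ 55.84.
So α = 0.39·55.84 ≈ 21.78, β = 0.61·55.84 ≈ 34.06.

α ≈ 21.78, β ≈ 34.06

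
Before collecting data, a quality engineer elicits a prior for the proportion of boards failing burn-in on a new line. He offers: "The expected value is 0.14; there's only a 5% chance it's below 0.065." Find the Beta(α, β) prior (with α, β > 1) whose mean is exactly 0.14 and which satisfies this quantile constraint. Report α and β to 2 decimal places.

α ≈ 6.13, β ≈ 37.68

With mean 0.14 fixed, write α = 0.14s, β = 0.86s where s = α+β.
Need P(θ < 0.065) = 0.05 under Beta(0.14s, 0.86s). Normal approximation: (q−m)/√(m(1−m)/s) ≈ z_{0.05} = -1.64, so s ≈ 0.14·0.86·(-1.64)²/(0.065−0.14)² = 57.9.
At s = 57.9: P(θ<0.065) ≈ 0.027. Adjusting to match 0.05 gives s ≈ 43.81.
So α = 0.14·43.81 ≈ 6.13, β = 0.86·43.81 ≈ 37.68.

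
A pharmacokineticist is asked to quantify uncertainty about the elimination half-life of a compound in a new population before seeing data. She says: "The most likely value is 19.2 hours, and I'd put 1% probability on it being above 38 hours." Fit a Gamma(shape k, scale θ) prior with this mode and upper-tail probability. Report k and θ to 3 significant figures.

k ≈ 11.6, θ ≈ 1.82

Gamma(k,θ) with k>1 has mode (k−1)θ, so θ = 19.2/(k−1).
Need P(X < 38) = 0.99 with θ tied to k this way. Start at k = 2, θ = 19.2: P(X<38) ≈ 0.588.
Too low — raise k to concentrate. Iterating converges to k ≈ 11.6.
Then θ = 19.2/(11.6−1) ≈ 1.82.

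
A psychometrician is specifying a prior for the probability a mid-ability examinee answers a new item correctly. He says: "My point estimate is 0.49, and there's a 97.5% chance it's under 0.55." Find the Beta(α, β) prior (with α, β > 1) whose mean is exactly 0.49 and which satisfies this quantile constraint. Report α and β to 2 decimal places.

α ≈ 130.28, β ≈ 135.59

With mean 0.49 fixed, write α = 0.49s, β = 0.51s where s = α+β.
Need P(θ < 0.55) = 0.975 under Beta(0.49s, 0.51s). Normal approximation: (q−m)/√(m(1−m)/s) ≈ z_{0.975} = 1.96, so s ≈ 0.49·0.51·(1.96)²/(0.55−0.49)² = 266.7.
At s = 266.7: P(θ<0.55) ≈ 0.975. Adjusting to match 0.975 gives s ≈ 265.87.
So α = 0.49·265.87 ≈ 130.28, β = 0.51·265.87 ≈ 135.59.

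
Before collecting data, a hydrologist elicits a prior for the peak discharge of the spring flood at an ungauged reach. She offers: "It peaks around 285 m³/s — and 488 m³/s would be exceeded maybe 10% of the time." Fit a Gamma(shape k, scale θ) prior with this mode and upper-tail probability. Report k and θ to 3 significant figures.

k ≈ 7.55, θ ≈ 43.5

Gamma(k,θ) with k>1 has mode (k−1)θ, so θ = 285/(k−1).
Need P(X < 488) = 0.9 with θ tied to k this way. Start at k = 2, θ = 285: P(X<488) ≈ 0.511.
Too low — raise k to concentrate. Iterating converges to k ≈ 7.55.
Then θ = 285/(7.55−1) ≈ 43.5.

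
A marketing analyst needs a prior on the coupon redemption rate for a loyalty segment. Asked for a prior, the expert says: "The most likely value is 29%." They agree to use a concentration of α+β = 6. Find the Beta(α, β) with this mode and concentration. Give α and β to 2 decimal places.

For α,β > 1 the Beta mode is (α−1)/(α+β−2). With α+β = 6, the mode is (α−1)/4.
Set (α−1)/4 = 0.29 → α = 1 + 0.29·4 = 2.16.
β = 6 − α = 3.84.

α = 2.16, β = 3.84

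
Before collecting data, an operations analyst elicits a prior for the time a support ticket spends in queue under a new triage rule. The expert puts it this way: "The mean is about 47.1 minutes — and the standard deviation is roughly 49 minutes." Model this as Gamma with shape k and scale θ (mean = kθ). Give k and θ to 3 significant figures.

k ≈ 0.924, θ ≈ 51

For Gamma(k, scale θ): mean = kθ, variance = kθ², so CV = 1/√k.
CV = SD/mean = 49/47.1 = 1.04, hence k = 1/CV² = 0.924.
Then θ = mean/k = 47.1/0.924 = 51.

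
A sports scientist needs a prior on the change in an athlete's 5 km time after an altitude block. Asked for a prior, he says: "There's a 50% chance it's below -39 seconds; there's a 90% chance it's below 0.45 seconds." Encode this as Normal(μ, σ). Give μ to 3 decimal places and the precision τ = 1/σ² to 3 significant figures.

The p-quantile of Normal(μ,σ) is μ + z_p·σ, with z_{0.5} = 0 and z_{0.9} = 1.282.
Eliminate σ: μ = (z₂·x₁ − z₁·x₂)/(z₂ − z₁) = (1.282·-39 − (0)·0.45)/1.282 = -39.000.
Then σ = (x₂ − x₁)/(z₂ − z₁) = (0.45 − -39)/1.282 = 30.783.
Precision τ = 1/σ² = 1/30.78² = 0.00106.

μ = -39.000, τ = 0.00106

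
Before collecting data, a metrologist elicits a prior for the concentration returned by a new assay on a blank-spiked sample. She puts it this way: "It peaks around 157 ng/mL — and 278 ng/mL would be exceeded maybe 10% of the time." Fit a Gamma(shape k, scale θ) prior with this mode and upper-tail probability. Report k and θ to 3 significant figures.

k ≈ 6.82, θ ≈ 27

Gamma(k,θ) with k>1 has mode (k−1)θ, so θ = 157/(k−1).
Need P(X < 278) = 0.9 with θ tied to k this way. Start at k = 2, θ = 157: P(X<278) ≈ 0.528.
Too low — raise k to concentrate. Iterating converges to k ≈ 6.82.
Then θ = 157/(6.82−1) ≈ 27.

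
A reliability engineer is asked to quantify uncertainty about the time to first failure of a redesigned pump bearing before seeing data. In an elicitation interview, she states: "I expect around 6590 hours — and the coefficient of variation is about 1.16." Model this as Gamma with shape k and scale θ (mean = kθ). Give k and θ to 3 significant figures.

k ≈ 0.743, θ ≈ 8870

For Gamma(k, scale θ): mean = kθ, variance = kθ², so CV = 1/√k.
CV = 1.16, hence k = 1/CV² = 0.743.
Then θ = mean/k = 6590/0.743 = 8870.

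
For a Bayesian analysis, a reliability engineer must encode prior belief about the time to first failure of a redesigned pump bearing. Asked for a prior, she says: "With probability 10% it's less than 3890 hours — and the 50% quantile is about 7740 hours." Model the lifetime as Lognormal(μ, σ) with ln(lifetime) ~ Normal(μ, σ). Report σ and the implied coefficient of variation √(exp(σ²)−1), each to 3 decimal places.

If T ~ Lognormal(μ,σ) then ln T ~ Normal(μ,σ), so the p-quantile of ln T is μ + z_p·σ.
ln(3890) = 8.266 and ln(7740) = 8.954; z_{0.1} = -1.282, z_{0.5} = 0.
σ = (8.954 − 8.266)/(0 − (-1.282)) = 0.537.
μ = 8.266 − (-1.282)·0.537 = 8.954.
CV = √(exp(σ²)−1) = √(exp(0.2882)−1) = 0.578.

σ ≈ 0.537, CV ≈ 0.578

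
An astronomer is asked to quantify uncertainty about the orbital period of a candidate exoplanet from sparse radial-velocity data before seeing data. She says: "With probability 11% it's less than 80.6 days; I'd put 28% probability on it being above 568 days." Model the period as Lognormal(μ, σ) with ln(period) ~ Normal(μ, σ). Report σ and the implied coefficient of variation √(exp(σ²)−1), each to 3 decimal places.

σ ≈ 1.079, CV ≈ 1.485

If T ~ Lognormal(μ,σ) then ln T ~ Normal(μ,σ), so the p-quantile of ln T is μ + z_p·σ.
ln(80.6) = 4.389 and ln(568) = 6.342; z_{0.11} = -1.227, z_{0.72} = 0.5828.
σ = (6.342 − 4.389)/(0.5828 − (-1.227)) = 1.079.
μ = 4.389 − (-1.227)·1.079 = 5.713.
CV = √(exp(σ²)−1) = √(exp(1.1646)−1) = 1.485.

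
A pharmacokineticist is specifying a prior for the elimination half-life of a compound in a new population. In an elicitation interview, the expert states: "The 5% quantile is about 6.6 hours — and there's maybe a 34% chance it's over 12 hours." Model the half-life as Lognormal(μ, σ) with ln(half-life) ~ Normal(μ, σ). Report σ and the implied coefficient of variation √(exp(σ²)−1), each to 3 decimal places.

If T ~ Lognormal(μ,σ) then ln T ~ Normal(μ,σ), so the p-quantile of ln T is μ + z_p·σ.
ln(6.6) = 1.887 and ln(12) = 2.485; z_{0.05} = -1.645, z_{0.66} = 0.4125.
σ = (2.485 − 1.887)/(0.4125 − (-1.645)) = 0.291.
μ = 1.887 − (-1.645)·0.291 = 2.365.
CV = √(exp(σ²)−1) = √(exp(0.0844)−1) = 0.297.

σ ≈ 0.291, CV ≈ 0.297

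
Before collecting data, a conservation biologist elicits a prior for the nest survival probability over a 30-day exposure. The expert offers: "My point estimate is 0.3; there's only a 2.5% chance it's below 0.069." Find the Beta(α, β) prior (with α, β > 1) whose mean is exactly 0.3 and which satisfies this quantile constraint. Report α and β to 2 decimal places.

With mean 0.3 fixed, write α = 0.3s, β = 0.7s where s = α+β.
Need P(θ < 0.069) = 0.025 under Beta(0.3s, 0.7s). Normal approximation: (q−m)/√(m(1−m)/s) ≈ z_{0.025} = -1.96, so s ≈ 0.3·0.7·(-1.96)²/(0.069−0.3)² = 15.1.
At s = 15.1: P(θ<0.069) ≈ 0.005. Adjusting to match 0.025 gives s ≈ 9.24.
So α = 0.3·9.24 ≈ 2.77, β = 0.7·9.24 ≈ 6.47.

α ≈ 2.77, β ≈ 6.47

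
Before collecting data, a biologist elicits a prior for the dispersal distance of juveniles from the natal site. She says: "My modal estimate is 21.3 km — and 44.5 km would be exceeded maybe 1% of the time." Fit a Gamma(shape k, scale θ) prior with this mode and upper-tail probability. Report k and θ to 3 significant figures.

Gamma(k,θ) with k>1 has mode (k−1)θ, so θ = 21.3/(k−1).
Need P(X < 44.5) = 0.99 with θ tied to k this way. Start at k = 2, θ = 21.3: P(X<44.5) ≈ 0.618.
Too low — raise k to concentrate. Iterating converges to k ≈ 9.97.
Then θ = 21.3/(9.97−1) ≈ 2.37.

k ≈ 9.97, θ ≈ 2.37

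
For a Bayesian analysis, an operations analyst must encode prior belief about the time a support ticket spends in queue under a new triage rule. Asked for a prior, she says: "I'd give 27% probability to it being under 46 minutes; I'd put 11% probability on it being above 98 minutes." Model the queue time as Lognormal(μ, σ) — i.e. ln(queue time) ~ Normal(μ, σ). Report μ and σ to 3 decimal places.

μ ≈ 4.081, σ ≈ 0.411

If T ~ Lognormal(μ,σ) then ln T ~ Normal(μ,σ), so the p-quantile of ln T is μ + z_p·σ.
ln(46) = 3.829 and ln(98) = 4.585; z_{0.27} = -0.6128, z_{0.89} = 1.227.
σ = (4.585 − 3.829)/(1.227 − (-0.6128)) = 0.411.
μ = 3.829 − (-0.6128)·0.411 = 4.081.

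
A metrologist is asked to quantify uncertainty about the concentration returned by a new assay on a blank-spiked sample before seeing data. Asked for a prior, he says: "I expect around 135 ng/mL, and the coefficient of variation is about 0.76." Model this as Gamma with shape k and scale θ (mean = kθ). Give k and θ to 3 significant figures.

k ≈ 1.73, θ ≈ 78

For Gamma(k, scale θ): mean = kθ, variance = kθ², so CV = 1/√k.
CV = 0.76, hence k = 1/CV² = 1.73.
Then θ = mean/k = 135/1.73 = 78.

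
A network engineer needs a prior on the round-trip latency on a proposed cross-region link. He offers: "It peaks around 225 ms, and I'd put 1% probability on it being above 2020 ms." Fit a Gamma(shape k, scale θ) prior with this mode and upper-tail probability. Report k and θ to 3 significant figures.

Gamma(k,θ) with k>1 has mode (k−1)θ, so θ = 225/(k−1).
Need P(X < 2020) = 0.99 with θ tied to k this way. Start at k = 2, θ = 225: P(X<2020) ≈ 0.999.
Too high — lower k to spread out. Iterating converges to k ≈ 1.67.
Then θ = 225/(1.67−1) ≈ 336.

k ≈ 1.67, θ ≈ 336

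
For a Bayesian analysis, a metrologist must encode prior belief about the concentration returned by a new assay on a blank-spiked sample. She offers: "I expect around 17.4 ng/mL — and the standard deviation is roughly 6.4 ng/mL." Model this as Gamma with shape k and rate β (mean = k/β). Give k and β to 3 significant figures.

For Gamma(k, rate β): mean = k/β, variance = k/β², so CV = 1/√k.
CV = SD/mean = 6.4/17.4 = 0.3678, hence k = 1/CV² = 7.39.
Then β = k/mean = 7.39/17.4 = 0.425.

k ≈ 7.39, β ≈ 0.425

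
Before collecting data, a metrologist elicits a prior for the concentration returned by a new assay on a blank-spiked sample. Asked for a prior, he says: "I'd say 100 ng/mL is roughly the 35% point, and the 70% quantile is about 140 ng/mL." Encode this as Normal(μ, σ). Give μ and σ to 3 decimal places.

μ = 116.942, σ = 43.970

For Normal(μ,σ), the p-quantile is μ + z_p·σ. Here z_{0.35} = -0.3853, z_{0.7} = 0.5244.
So 100 = μ − 0.3853σ and 140 = μ + 0.5244σ.
Subtracting: σ = (140 − 100)/(0.5244 − (-0.3853)) = 43.970.
Then μ = 100 − (-0.3853)·43.970 = 116.942.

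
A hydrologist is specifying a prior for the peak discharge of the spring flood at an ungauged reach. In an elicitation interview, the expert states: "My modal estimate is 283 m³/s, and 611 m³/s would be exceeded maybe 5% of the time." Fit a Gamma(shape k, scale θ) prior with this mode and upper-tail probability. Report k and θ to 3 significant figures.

Gamma(k,θ) with k>1 has mode (k−1)θ, so θ = 283/(k−1).
Need P(X < 611) = 0.95 with θ tied to k this way. Start at k = 2, θ = 283: P(X<611) ≈ 0.635.
Too low — raise k to concentrate. Iterating converges to k ≈ 5.65.
Then θ = 283/(5.65−1) ≈ 60.8.

k ≈ 5.65, θ ≈ 60.8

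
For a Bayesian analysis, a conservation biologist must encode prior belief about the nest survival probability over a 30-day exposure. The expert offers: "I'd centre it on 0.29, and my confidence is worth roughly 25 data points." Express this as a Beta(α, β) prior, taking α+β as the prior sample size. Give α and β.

Under the effective-sample-size interpretation, Beta(α, β) has prior mean α/(α+β) and prior sample size α+β.
So α+β = 25 and α/(α+β) = 0.29, giving α = 0.29·25 = 7.25 and β = 25 − 7.25 = 17.75.

α = 7.25, β = 17.75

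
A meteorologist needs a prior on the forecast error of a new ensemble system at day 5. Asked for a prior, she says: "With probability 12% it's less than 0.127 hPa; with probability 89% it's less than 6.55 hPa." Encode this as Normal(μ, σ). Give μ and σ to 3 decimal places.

μ = 3.270, σ = 2.675

For Normal(μ,σ), the p-quantile is μ + z_p·σ. Here z_{0.12} = -1.175, z_{0.89} = 1.227.
So 0.127 = μ − 1.175σ and 6.55 = μ + 1.227σ.
Subtracting: σ = (6.55 − 0.127)/(1.227 − (-1.175)) = 2.675.
Then μ = 0.127 − (-1.175)·2.675 = 3.270.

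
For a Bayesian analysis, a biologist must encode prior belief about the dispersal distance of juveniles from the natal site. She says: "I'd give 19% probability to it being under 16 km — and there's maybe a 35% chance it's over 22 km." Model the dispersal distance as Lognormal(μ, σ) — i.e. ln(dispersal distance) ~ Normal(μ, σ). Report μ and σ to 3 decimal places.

μ ≈ 2.994, σ ≈ 0.252

If T ~ Lognormal(μ,σ) then ln T ~ Normal(μ,σ), so the p-quantile of ln T is μ + z_p·σ.
ln(16) = 2.773 and ln(22) = 3.091; z_{0.19} = -0.8779, z_{0.65} = 0.3853.
σ = (3.091 − 2.773)/(0.3853 − (-0.8779)) = 0.252.
μ = 2.773 − (-0.8779)·0.252 = 2.994.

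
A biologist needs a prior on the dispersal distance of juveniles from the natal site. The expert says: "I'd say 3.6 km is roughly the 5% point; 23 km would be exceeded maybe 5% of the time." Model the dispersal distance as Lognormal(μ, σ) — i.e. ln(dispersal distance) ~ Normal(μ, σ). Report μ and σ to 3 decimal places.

μ ≈ 2.208, σ ≈ 0.564

If T ~ Lognormal(μ,σ) then ln T ~ Normal(μ,σ), so the p-quantile of ln T is μ + z_p·σ.
ln(3.6) = 1.281 and ln(23) = 3.135; z_{0.05} = -1.645, z_{0.95} = 1.645.
σ = (3.135 − 1.281)/(1.645 − (-1.645)) = 0.564.
μ = 1.281 − (-1.645)·0.564 = 2.208.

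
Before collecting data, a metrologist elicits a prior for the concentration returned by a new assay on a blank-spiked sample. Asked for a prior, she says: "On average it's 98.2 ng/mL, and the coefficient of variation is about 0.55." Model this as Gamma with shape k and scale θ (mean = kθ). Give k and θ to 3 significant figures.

For Gamma(k, scale θ): mean = kθ, variance = kθ², so CV = 1/√k.
CV = 0.55, hence k = 1/CV² = 3.31.
Then θ = mean/k = 98.2/3.31 = 29.7.

k ≈ 3.31, θ ≈ 29.7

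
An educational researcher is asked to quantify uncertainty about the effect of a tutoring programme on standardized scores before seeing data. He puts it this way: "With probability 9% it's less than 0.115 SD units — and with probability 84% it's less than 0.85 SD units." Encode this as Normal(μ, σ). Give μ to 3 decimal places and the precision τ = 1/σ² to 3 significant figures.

μ = 0.537, τ = 10.1

The p-quantile of Normal(μ,σ) is μ + z_p·σ, with z_{0.09} = -1.341 and z_{0.84} = 0.9945.
Eliminate σ: μ = (z₂·x₁ − z₁·x₂)/(z₂ − z₁) = (0.9945·0.115 − (-1.341)·0.85)/2.335 = 0.537.
Then σ = (x₂ − x₁)/(z₂ − z₁) = (0.85 − 0.115)/2.335 = 0.315.
Precision τ = 1/σ² = 1/0.3147² = 10.1.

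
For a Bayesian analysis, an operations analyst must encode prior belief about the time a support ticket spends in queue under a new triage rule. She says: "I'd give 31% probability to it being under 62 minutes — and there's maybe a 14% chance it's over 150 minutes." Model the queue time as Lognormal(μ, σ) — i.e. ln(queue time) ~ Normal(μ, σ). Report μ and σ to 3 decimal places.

μ ≈ 4.405, σ ≈ 0.561

If T ~ Lognormal(μ,σ) then ln T ~ Normal(μ,σ), so the p-quantile of ln T is μ + z_p·σ.
ln(62) = 4.127 and ln(150) = 5.011; z_{0.31} = -0.4959, z_{0.86} = 1.08.
σ = (5.011 − 4.127)/(1.08 − (-0.4959)) = 0.561.
μ = 4.127 − (-0.4959)·0.561 = 4.405.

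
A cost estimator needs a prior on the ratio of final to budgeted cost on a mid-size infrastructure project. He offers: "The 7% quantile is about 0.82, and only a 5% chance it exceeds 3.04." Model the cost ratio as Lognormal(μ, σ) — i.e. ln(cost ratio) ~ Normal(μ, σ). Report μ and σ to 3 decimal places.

If T ~ Lognormal(μ,σ) then ln T ~ Normal(μ,σ), so the p-quantile of ln T is μ + z_p·σ.
ln(0.82) = -0.1985 and ln(3.04) = 1.112; z_{0.07} = -1.476, z_{0.95} = 1.645.
σ = (1.112 − -0.1985)/(1.645 − (-1.476)) = 0.420.
μ = -0.1985 − (-1.476)·0.420 = 0.421.

μ ≈ 0.421, σ ≈ 0.420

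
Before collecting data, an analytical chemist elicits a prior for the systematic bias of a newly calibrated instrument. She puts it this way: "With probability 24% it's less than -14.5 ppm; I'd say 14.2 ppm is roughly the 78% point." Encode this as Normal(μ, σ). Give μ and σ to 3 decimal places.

The p-quantile of Normal(μ,σ) is μ + z_p·σ, with z_{0.24} = -0.7063 and z_{0.78} = 0.7722.
Eliminate σ: μ = (z₂·x₁ − z₁·x₂)/(z₂ − z₁) = (0.7722·-14.5 − (-0.7063)·14.2)/1.478 = -0.790.
Then σ = (x₂ − x₁)/(z₂ − z₁) = (14.2 − -14.5)/1.478 = 19.412.

μ = -0.790, σ = 19.412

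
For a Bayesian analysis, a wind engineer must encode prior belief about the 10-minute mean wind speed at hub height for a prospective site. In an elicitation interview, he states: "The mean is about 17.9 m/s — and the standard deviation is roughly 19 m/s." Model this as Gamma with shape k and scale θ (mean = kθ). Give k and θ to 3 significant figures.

For Gamma(k, scale θ): mean = kθ, variance = kθ², so CV = 1/√k.
CV = SD/mean = 19/17.9 = 1.061, hence k = 1/CV² = 0.888.
Then θ = mean/k = 17.9/0.888 = 20.2.

k ≈ 0.888, θ ≈ 20.2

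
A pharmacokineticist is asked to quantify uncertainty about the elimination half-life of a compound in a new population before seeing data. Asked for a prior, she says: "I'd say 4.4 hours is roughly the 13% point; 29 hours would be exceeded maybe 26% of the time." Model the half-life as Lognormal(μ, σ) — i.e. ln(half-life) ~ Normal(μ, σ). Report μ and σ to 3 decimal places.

μ ≈ 2.682, σ ≈ 1.066

If T ~ Lognormal(μ,σ) then ln T ~ Normal(μ,σ), so the p-quantile of ln T is μ + z_p·σ.
ln(4.4) = 1.482 and ln(29) = 3.367; z_{0.13} = -1.126, z_{0.74} = 0.6433.
σ = (3.367 − 1.482)/(0.6433 − (-1.126)) = 1.066.
μ = 1.482 − (-1.126)·1.066 = 2.682.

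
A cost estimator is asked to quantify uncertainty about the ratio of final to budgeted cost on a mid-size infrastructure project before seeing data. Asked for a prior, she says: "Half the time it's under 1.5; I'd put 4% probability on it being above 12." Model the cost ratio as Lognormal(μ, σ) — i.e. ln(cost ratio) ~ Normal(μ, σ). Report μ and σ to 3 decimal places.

If T ~ Lognormal(μ,σ) then ln T ~ Normal(μ,σ), so the p-quantile of ln T is μ + z_p·σ.
ln(1.5) = 0.4055 and ln(12) = 2.485; z_{0.5} = 0, z_{0.96} = 1.751.
σ = (2.485 − 0.4055)/(1.751 − (0)) = 1.188.
μ = 0.4055 − (0)·1.188 = 0.405.

μ ≈ 0.405, σ ≈ 1.188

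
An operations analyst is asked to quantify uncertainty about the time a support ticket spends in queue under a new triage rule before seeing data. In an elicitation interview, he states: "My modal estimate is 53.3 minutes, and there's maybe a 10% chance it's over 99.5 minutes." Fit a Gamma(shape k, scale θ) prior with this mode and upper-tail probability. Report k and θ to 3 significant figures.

Gamma(k,θ) with k>1 has mode (k−1)θ, so θ = 53.3/(k−1).
Need P(X < 99.5) = 0.9 with θ tied to k this way. Start at k = 2, θ = 53.3: P(X<99.5) ≈ 0.557.
Too low — raise k to concentrate. Iterating converges to k ≈ 5.9.
Then θ = 53.3/(5.9−1) ≈ 10.9.

k ≈ 5.9, θ ≈ 10.9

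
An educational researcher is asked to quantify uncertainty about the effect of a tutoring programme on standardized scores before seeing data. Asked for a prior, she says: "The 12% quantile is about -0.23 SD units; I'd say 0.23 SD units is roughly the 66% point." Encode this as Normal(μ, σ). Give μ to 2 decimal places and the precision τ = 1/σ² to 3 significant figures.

The p-quantile of Normal(μ,σ) is μ + z_p·σ, with z_{0.12} = -1.175 and z_{0.66} = 0.4125.
Eliminate σ: μ = (z₂·x₁ − z₁·x₂)/(z₂ − z₁) = (0.4125·-0.23 − (-1.175)·0.23)/1.587 = 0.11.
Then σ = (x₂ − x₁)/(z₂ − z₁) = (0.23 − -0.23)/1.587 = 0.29.
Precision τ = 1/σ² = 1/0.2898² = 11.9.

μ = 0.11, τ = 11.9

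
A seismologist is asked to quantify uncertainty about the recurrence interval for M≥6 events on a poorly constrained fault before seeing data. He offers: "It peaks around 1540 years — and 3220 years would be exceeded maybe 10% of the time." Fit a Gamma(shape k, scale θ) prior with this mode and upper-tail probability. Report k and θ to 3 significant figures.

Gamma(k,θ) with k>1 has mode (k−1)θ, so θ = 1540/(k−1).
Need P(X < 3220) = 0.9 with θ tied to k this way. Start at k = 2, θ = 1540: P(X<3220) ≈ 0.618.
Too low — raise k to concentrate. Iterating converges to k ≈ 4.53.
Then θ = 1540/(4.53−1) ≈ 436.

k ≈ 4.53, θ ≈ 436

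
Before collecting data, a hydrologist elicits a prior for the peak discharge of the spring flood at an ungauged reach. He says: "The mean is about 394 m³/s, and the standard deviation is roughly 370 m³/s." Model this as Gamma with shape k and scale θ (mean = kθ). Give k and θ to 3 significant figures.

k ≈ 1.13, θ ≈ 347

For Gamma(k, scale θ): mean = kθ, variance = kθ², so CV = 1/√k.
CV = SD/mean = 370/394 = 0.9391, hence k = 1/CV² = 1.13.
Then θ = mean/k = 394/1.13 = 347.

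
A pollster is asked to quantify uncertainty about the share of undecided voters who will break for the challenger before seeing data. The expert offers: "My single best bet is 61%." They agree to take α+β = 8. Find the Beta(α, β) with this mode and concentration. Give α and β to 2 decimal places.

For α,β > 1 the Beta mode is (α−1)/(α+β−2). With α+β = 8, the mode is (α−1)/6.
Set (α−1)/6 = 0.61 → α = 1 + 0.61·6 = 4.66.
β = 8 − α = 3.34.

α = 4.66, β = 3.34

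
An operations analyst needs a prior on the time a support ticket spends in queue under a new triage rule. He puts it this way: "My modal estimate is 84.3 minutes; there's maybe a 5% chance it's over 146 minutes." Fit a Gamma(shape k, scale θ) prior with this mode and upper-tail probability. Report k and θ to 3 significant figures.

Gamma(k,θ) with k>1 has mode (k−1)θ, so θ = 84.3/(k−1).
Need P(X < 146) = 0.95 with θ tied to k this way. Start at k = 2, θ = 84.3: P(X<146) ≈ 0.517.
Too low — raise k to concentrate. Iterating converges to k ≈ 10.3.
Then θ = 84.3/(10.3−1) ≈ 9.11.

k ≈ 10.3, θ ≈ 9.11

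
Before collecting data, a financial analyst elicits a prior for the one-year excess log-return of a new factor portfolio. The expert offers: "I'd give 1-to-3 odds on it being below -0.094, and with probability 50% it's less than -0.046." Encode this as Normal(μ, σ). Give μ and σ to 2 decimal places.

μ = -0.05, σ = 0.07

For Normal(μ,σ), the p-quantile is μ + z_p·σ. Here z_{0.25} = -0.6745, z_{0.5} = 0.
So -0.094 = μ − 0.6745σ and -0.046 = μ + 0σ.
Subtracting: σ = (-0.046 − -0.094)/(0 − (-0.6745)) = 0.07.
Then μ = -0.094 − (-0.6745)·0.07 = -0.05.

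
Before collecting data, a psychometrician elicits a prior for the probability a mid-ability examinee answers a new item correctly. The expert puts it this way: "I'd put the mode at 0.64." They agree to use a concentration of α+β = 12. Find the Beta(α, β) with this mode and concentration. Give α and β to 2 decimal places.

α = 7.40, β = 4.60

For α,β > 1 the Beta mode is (α−1)/(α+β−2). With α+β = 12, the mode is (α−1)/10.
Set (α−1)/10 = 0.64 → α = 1 + 0.64·10 = 7.40.
β = 12 − α = 4.60.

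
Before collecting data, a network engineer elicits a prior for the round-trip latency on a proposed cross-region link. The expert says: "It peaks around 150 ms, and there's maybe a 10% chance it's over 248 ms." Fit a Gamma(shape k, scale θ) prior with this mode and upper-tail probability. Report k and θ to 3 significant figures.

Gamma(k,θ) with k>1 has mode (k−1)θ, so θ = 150/(k−1).
Need P(X < 248) = 0.9 with θ tied to k this way. Start at k = 2, θ = 150: P(X<248) ≈ 0.492.
Too low — raise k to concentrate. Iterating converges to k ≈ 8.46.
Then θ = 150/(8.46−1) ≈ 20.1.

k ≈ 8.46, θ ≈ 20.1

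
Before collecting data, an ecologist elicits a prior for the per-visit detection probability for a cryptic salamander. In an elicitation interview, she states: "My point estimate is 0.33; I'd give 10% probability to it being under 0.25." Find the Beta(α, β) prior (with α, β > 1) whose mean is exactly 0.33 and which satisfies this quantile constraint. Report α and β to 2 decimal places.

With mean 0.33 fixed, write α = 0.33s, β = 0.67s where s = α+β.
Need P(θ < 0.25) = 0.1 under Beta(0.33s, 0.67s). Normal approximation: (q−m)/√(m(1−m)/s) ≈ z_{0.1} = -1.28, so s ≈ 0.33·0.67·(-1.28)²/(0.25−0.33)² = 56.7.
At s = 56.7: P(θ<0.25) ≈ 0.095. Adjusting to match 0.1 gives s ≈ 54.35.
So α = 0.33·54.35 ≈ 17.94, β = 0.67·54.35 ≈ 36.42.

α ≈ 17.94, β ≈ 36.42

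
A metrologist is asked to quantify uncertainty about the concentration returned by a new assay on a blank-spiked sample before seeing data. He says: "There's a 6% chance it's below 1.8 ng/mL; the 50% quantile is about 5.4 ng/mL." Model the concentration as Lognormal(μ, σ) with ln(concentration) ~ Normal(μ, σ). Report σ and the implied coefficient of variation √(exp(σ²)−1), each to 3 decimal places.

σ ≈ 0.707, CV ≈ 0.805

If T ~ Lognormal(μ,σ) then ln T ~ Normal(μ,σ), so the p-quantile of ln T is μ + z_p·σ.
ln(1.8) = 0.5878 and ln(5.4) = 1.686; z_{0.06} = -1.555, z_{0.5} = 0.
σ = (1.686 − 0.5878)/(0 − (-1.555)) = 0.707.
μ = 0.5878 − (-1.555)·0.707 = 1.686.
CV = √(exp(σ²)−1) = √(exp(0.4993)−1) = 0.805.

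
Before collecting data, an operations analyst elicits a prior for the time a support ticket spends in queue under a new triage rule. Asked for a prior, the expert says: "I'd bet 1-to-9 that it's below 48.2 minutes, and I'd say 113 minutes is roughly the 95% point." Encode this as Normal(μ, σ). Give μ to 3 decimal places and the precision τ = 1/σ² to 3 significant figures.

μ = 76.578, τ = 0.00204

The p-quantile of Normal(μ,σ) is μ + z_p·σ, with z_{0.1} = -1.282 and z_{0.95} = 1.645.
Eliminate σ: μ = (z₂·x₁ − z₁·x₂)/(z₂ − z₁) = (1.645·48.2 − (-1.282)·113)/2.926 = 76.578.
Then σ = (x₂ − x₁)/(z₂ − z₁) = (113 − 48.2)/2.926 = 22.143.
Precision τ = 1/σ² = 1/22.14² = 0.00204.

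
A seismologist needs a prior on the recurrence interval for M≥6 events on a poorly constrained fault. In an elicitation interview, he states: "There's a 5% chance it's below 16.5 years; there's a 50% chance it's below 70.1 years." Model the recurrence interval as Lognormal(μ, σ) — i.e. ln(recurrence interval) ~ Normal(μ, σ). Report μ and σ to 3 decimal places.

If T ~ Lognormal(μ,σ) then ln T ~ Normal(μ,σ), so the p-quantile of ln T is μ + z_p·σ.
ln(16.5) = 2.803 and ln(70.1) = 4.25; z_{0.05} = -1.645, z_{0.5} = 0.
σ = (4.25 − 2.803)/(0 − (-1.645)) = 0.879.
μ = 2.803 − (-1.645)·0.879 = 4.250.

μ ≈ 4.250, σ ≈ 0.879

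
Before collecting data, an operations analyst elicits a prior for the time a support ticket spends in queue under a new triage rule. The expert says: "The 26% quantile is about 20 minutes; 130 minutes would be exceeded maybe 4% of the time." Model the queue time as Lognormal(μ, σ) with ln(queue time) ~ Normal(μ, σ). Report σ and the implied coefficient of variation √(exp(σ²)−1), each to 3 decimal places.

σ ≈ 0.782, CV ≈ 0.918

If T ~ Lognormal(μ,σ) then ln T ~ Normal(μ,σ), so the p-quantile of ln T is μ + z_p·σ.
ln(20) = 2.996 and ln(130) = 4.868; z_{0.26} = -0.6433, z_{0.96} = 1.751.
σ = (4.868 − 2.996)/(1.751 − (-0.6433)) = 0.782.
μ = 2.996 − (-0.6433)·0.782 = 3.499.
CV = √(exp(σ²)−1) = √(exp(0.6113)−1) = 0.918.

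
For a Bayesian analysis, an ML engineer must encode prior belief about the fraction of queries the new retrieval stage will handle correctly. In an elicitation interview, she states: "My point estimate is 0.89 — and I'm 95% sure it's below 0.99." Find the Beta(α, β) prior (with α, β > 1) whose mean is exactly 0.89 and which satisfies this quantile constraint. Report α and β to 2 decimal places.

With mean 0.89 fixed, write α = 0.89s, β = 0.11s where s = α+β.
Need P(θ < 0.99) = 0.95 under Beta(0.89s, 0.11s). Normal approximation: (q−m)/√(m(1−m)/s) ≈ z_{0.95} = 1.64, so s ≈ 0.89·0.11·(1.64)²/(0.99−0.89)² = 26.5.
At s = 26.5: P(θ<0.99) ≈ 0.997. Adjusting to match 0.95 gives s ≈ 11.22.
So α = 0.89·11.22 ≈ 9.99, β = 0.11·11.22 ≈ 1.23.

α ≈ 9.99, β ≈ 1.23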